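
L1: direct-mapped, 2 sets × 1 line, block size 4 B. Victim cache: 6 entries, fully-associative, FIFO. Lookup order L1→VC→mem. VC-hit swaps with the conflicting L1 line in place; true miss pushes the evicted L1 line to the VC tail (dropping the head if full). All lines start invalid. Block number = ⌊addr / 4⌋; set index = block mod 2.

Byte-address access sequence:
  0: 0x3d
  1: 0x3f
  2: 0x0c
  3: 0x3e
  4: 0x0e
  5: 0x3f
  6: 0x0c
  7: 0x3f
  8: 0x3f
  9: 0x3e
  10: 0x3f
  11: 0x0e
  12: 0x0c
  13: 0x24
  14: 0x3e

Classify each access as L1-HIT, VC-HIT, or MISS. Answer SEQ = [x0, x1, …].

SEQ = [MISS, L1-HIT, MISS, VC-HIT, VC-HIT, VC-HIT, VC-HIT, VC-HIT, L1-HIT, L1-HIT, L1-HIT, VC-HIT, L1-HIT, MISS, VC-HIT]

#0 0x3d→b15/s1 MISS; vc=[]
#1 0x3f→b15/s1 L1-HIT; vc=[]
#2 0xc→b3/s1 MISS; vc=[15]
#3 0x3e→b15/s1 VC-HIT; vc=[3]
#4 0xe→b3/s1 VC-HIT; vc=[15]
#5 0x3f→b15/s1 VC-HIT; vc=[3]
#6 0xc→b3/s1 VC-HIT; vc=[15]
#7 0x3f→b15/s1 VC-HIT; vc=[3]
#8 0x3f→b15/s1 L1-HIT; vc=[3]
#9 0x3e→b15/s1 L1-HIT; vc=[3]
#10 0x3f→b15/s1 L1-HIT; vc=[3]
#11 0xe→b3/s1 VC-HIT; vc=[15]
#12 0xc→b3/s1 L1-HIT; vc=[15]
#13 0x24→b9/s1 MISS; vc=[15,3]
#14 0x3e→b15/s1 VC-HIT; vc=[9,3]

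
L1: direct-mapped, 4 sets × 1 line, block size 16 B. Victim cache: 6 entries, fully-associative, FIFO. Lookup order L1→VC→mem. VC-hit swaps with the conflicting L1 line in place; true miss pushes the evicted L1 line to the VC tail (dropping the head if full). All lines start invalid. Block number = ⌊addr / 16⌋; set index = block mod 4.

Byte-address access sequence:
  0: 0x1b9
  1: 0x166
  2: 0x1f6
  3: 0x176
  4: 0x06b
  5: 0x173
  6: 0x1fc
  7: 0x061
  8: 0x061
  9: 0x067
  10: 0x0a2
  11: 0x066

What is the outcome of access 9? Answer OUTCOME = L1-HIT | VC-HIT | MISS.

0: 0x1b9 (blk 27, set 3) → MISS  vc=[]
1: 0x166 (blk 22, set 2) → MISS  vc=[]
2: 0x1f6 (blk 31, set 3) → MISS  vc=[27]
3: 0x176 (blk 23, set 3) → MISS  vc=[27, 31]
4: 0x6b (blk 6, set 2) → MISS  vc=[27, 31, 22]
5: 0x173 (blk 23, set 3) → L1-HIT  vc=[27, 31, 22]
6: 0x1fc (blk 31, set 3) → VC-HIT  vc=[27, 23, 22]
7: 0x61 (blk 6, set 2) → L1-HIT  vc=[27, 23, 22]
8: 0x61 (blk 6, set 2) → L1-HIT  vc=[27, 23, 22]
9: 0x67 (blk 6, set 2) → L1-HIT  vc=[27, 23, 22]
10: 0xa2 (blk 10, set 2) → MISS  vc=[27, 23, 22, 6]
11: 0x66 (blk 6, set 2) → VC-HIT  vc=[27, 23, 22, 10]

OUTCOME = L1-HIT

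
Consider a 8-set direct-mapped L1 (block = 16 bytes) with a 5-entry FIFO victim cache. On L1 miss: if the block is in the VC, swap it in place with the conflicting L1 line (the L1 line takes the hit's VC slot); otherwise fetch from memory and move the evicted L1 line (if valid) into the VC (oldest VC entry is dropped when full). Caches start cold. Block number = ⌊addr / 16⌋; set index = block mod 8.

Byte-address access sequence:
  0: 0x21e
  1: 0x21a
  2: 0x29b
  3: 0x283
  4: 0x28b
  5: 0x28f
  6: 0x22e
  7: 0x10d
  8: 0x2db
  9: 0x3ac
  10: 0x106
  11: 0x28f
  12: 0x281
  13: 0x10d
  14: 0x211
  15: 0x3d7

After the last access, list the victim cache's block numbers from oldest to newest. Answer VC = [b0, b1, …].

VC = [41, 40, 34, 45]

  [0] addr=0x21e blk=33 s=1: MISS | VC []
  [1] addr=0x21a blk=33 s=1: L1-HIT | VC []
  [2] addr=0x29b blk=41 s=1: MISS | VC [33]
  [3] addr=0x283 blk=40 s=0: MISS | VC [33]
  [4] addr=0x28b blk=40 s=0: L1-HIT | VC [33]
  [5] addr=0x28f blk=40 s=0: L1-HIT | VC [33]
  [6] addr=0x22e blk=34 s=2: MISS | VC [33]
  [7] addr=0x10d blk=16 s=0: MISS | VC [33, 40]
  [8] addr=0x2db blk=45 s=5: MISS | VC [33, 40]
  [9] addr=0x3ac blk=58 s=2: MISS | VC [33, 40, 34]
  [10] addr=0x106 blk=16 s=0: L1-HIT | VC [33, 40, 34]
  [11] addr=0x28f blk=40 s=0: VC-HIT | VC [33, 16, 34]
  [12] addr=0x281 blk=40 s=0: L1-HIT | VC [33, 16, 34]
  [13] addr=0x10d blk=16 s=0: VC-HIT | VC [33, 40, 34]
  [14] addr=0x211 blk=33 s=1: VC-HIT | VC [41, 40, 34]
  [15] addr=0x3d7 blk=61 s=5: MISS | VC [41, 40, 34, 45]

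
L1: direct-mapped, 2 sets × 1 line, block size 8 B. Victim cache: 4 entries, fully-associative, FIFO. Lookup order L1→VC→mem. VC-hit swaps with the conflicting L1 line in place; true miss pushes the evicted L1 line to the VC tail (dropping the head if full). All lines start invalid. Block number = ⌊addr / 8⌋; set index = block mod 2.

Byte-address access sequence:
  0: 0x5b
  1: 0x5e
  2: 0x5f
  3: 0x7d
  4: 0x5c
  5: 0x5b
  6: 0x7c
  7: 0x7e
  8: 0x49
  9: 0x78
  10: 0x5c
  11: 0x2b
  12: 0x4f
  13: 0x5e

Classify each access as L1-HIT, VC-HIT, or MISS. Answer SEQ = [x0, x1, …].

  [0] addr=0x5b blk=11 s=1: MISS | VC []
  [1] addr=0x5e blk=11 s=1: L1-HIT | VC []
  [2] addr=0x5f blk=11 s=1: L1-HIT | VC []
  [3] addr=0x7d blk=15 s=1: MISS | VC [11]
  [4] addr=0x5c blk=11 s=1: VC-HIT | VC [15]
  [5] addr=0x5b blk=11 s=1: L1-HIT | VC [15]
  [6] addr=0x7c blk=15 s=1: VC-HIT | VC [11]
  [7] addr=0x7e blk=15 s=1: L1-HIT | VC [11]
  [8] addr=0x49 blk=9 s=1: MISS | VC [11, 15]
  [9] addr=0x78 blk=15 s=1: VC-HIT | VC [11, 9]
  [10] addr=0x5c blk=11 s=1: VC-HIT | VC [15, 9]
  [11] addr=0x2b blk=5 s=1: MISS | VC [15, 9, 11]
  [12] addr=0x4f blk=9 s=1: VC-HIT | VC [15, 5, 11]
  [13] addr=0x5e blk=11 s=1: VC-HIT | VC [15, 5, 9]

SEQ = [MISS, L1-HIT, L1-HIT, MISS, VC-HIT, L1-HIT, VC-HIT, L1-HIT, MISS, VC-HIT, VC-HIT, MISS, VC-HIT, VC-HIT]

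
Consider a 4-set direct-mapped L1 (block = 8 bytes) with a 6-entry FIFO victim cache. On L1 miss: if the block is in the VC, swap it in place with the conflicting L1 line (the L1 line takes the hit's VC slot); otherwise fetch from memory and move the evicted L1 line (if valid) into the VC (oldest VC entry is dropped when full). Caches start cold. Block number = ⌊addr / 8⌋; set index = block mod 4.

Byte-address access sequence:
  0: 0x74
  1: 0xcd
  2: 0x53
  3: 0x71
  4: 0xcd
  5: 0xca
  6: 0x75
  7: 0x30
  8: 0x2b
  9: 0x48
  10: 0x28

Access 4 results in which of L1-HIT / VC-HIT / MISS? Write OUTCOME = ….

  [0] addr=0x74 blk=14 s=2: MISS | VC []
  [1] addr=0xcd blk=25 s=1: MISS | VC []
  [2] addr=0x53 blk=10 s=2: MISS | VC [14]
  [3] addr=0x71 blk=14 s=2: VC-HIT | VC [10]
  [4] addr=0xcd blk=25 s=1: L1-HIT | VC [10]
  [5] addr=0xca blk=25 s=1: L1-HIT | VC [10]
  [6] addr=0x75 blk=14 s=2: L1-HIT | VC [10]
  [7] addr=0x30 blk=6 s=2: MISS | VC [10, 14]
  [8] addr=0x2b blk=5 s=1: MISS | VC [10, 14, 25]
  [9] addr=0x48 blk=9 s=1: MISS | VC [10, 14, 25, 5]
  [10] addr=0x28 blk=5 s=1: VC-HIT | VC [10, 14, 25, 9]

OUTCOME = L1-HIT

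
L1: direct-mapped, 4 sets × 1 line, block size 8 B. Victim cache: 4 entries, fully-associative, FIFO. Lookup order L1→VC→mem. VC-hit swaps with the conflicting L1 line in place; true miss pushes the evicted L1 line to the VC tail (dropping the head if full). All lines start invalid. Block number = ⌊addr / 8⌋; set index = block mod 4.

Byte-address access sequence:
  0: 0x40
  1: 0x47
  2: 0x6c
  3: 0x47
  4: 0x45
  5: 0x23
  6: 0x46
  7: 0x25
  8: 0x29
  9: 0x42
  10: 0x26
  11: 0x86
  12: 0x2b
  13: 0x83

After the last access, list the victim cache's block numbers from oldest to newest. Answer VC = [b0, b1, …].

  [0] addr=0x40 blk=8 s=0: MISS | VC []
  [1] addr=0x47 blk=8 s=0: L1-HIT | VC []
  [2] addr=0x6c blk=13 s=1: MISS | VC []
  [3] addr=0x47 blk=8 s=0: L1-HIT | VC []
  [4] addr=0x45 blk=8 s=0: L1-HIT | VC []
  [5] addr=0x23 blk=4 s=0: MISS | VC [8]
  [6] addr=0x46 blk=8 s=0: VC-HIT | VC [4]
  [7] addr=0x25 blk=4 s=0: VC-HIT | VC [8]
  [8] addr=0x29 blk=5 s=1: MISS | VC [8, 13]
  [9] addr=0x42 blk=8 s=0: VC-HIT | VC [4, 13]
  [10] addr=0x26 blk=4 s=0: VC-HIT | VC [8, 13]
  [11] addr=0x86 blk=16 s=0: MISS | VC [8, 13, 4]
  [12] addr=0x2b blk=5 s=1: L1-HIT | VC [8, 13, 4]
  [13] addr=0x83 blk=16 s=0: L1-HIT | VC [8, 13, 4]

VC = [8, 13, 4]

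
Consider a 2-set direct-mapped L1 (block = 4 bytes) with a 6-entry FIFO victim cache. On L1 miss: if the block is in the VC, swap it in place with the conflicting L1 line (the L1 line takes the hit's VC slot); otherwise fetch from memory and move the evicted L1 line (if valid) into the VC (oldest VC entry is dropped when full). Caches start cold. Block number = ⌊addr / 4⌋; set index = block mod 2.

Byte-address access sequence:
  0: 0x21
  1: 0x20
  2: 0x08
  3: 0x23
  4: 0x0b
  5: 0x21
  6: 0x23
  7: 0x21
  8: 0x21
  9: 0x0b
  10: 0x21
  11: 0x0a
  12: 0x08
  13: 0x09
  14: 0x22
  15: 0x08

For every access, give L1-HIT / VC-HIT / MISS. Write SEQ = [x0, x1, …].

SEQ = [MISS, L1-HIT, MISS, VC-HIT, VC-HIT, VC-HIT, L1-HIT, L1-HIT, L1-HIT, VC-HIT, VC-HIT, VC-HIT, L1-HIT, L1-HIT, VC-HIT, VC-HIT]

0: 0x21 (blk 8, set 0) → MISS  vc=[]
1: 0x20 (blk 8, set 0) → L1-HIT  vc=[]
2: 0x8 (blk 2, set 0) → MISS  vc=[8]
3: 0x23 (blk 8, set 0) → VC-HIT  vc=[2]
4: 0xb (blk 2, set 0) → VC-HIT  vc=[8]
5: 0x21 (blk 8, set 0) → VC-HIT  vc=[2]
6: 0x23 (blk 8, set 0) → L1-HIT  vc=[2]
7: 0x21 (blk 8, set 0) → L1-HIT  vc=[2]
8: 0x21 (blk 8, set 0) → L1-HIT  vc=[2]
9: 0xb (blk 2, set 0) → VC-HIT  vc=[8]
10: 0x21 (blk 8, set 0) → VC-HIT  vc=[2]
11: 0xa (blk 2, set 0) → VC-HIT  vc=[8]
12: 0x8 (blk 2, set 0) → L1-HIT  vc=[8]
13: 0x9 (blk 2, set 0) → L1-HIT  vc=[8]
14: 0x22 (blk 8, set 0) → VC-HIT  vc=[2]
15: 0x8 (blk 2, set 0) → VC-HIT  vc=[8]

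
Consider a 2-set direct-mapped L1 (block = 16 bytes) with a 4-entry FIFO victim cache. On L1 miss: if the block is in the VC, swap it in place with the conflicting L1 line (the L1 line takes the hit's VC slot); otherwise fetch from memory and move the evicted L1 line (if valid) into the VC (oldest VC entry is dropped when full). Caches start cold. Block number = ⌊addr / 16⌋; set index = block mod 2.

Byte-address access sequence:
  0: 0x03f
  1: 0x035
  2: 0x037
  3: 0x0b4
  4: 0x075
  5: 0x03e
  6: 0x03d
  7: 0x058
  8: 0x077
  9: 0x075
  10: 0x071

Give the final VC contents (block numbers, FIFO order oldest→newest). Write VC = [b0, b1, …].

VC = [5, 11, 3]

0: 0x3f (blk 3, set 1) → MISS  vc=[]
1: 0x35 (blk 3, set 1) → L1-HIT  vc=[]
2: 0x37 (blk 3, set 1) → L1-HIT  vc=[]
3: 0xb4 (blk 11, set 1) → MISS  vc=[3]
4: 0x75 (blk 7, set 1) → MISS  vc=[3, 11]
5: 0x3e (blk 3, set 1) → VC-HIT  vc=[7, 11]
6: 0x3d (blk 3, set 1) → L1-HIT  vc=[7, 11]
7: 0x58 (blk 5, set 1) → MISS  vc=[7, 11, 3]
8: 0x77 (blk 7, set 1) → VC-HIT  vc=[5, 11, 3]
9: 0x75 (blk 7, set 1) → L1-HIT  vc=[5, 11, 3]
10: 0x71 (blk 7, set 1) → L1-HIT  vc=[5, 11, 3]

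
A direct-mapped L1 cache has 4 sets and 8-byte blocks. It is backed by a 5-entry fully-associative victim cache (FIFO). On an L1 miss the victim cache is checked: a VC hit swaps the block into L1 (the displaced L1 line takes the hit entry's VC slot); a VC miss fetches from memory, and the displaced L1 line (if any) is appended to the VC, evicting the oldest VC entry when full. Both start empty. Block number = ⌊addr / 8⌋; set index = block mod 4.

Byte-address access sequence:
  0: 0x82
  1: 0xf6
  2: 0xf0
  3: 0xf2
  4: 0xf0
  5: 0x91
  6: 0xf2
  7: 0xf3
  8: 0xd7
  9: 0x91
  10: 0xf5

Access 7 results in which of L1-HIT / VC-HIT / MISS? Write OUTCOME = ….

OUTCOME = L1-HIT

#0 0x82→b16/s0 MISS; vc=[]
#1 0xf6→b30/s2 MISS; vc=[]
#2 0xf0→b30/s2 L1-HIT; vc=[]
#3 0xf2→b30/s2 L1-HIT; vc=[]
#4 0xf0→b30/s2 L1-HIT; vc=[]
#5 0x91→b18/s2 MISS; vc=[30]
#6 0xf2→b30/s2 VC-HIT; vc=[18]
#7 0xf3→b30/s2 L1-HIT; vc=[18]
#8 0xd7→b26/s2 MISS; vc=[18,30]
#9 0x91→b18/s2 VC-HIT; vc=[26,30]
#10 0xf5→b30/s2 VC-HIT; vc=[26,18]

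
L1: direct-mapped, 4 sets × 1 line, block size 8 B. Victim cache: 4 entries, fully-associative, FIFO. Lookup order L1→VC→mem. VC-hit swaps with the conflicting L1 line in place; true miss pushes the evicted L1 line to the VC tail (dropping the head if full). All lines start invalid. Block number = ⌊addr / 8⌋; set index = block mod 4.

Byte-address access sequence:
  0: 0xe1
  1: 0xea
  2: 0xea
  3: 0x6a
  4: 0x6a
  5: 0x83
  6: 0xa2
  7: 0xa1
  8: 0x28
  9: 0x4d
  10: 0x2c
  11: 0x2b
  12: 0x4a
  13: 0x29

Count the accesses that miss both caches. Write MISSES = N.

MISSES = 7

  [0] addr=0xe1 blk=28 s=0: MISS | VC []
  [1] addr=0xea blk=29 s=1: MISS | VC []
  [2] addr=0xea blk=29 s=1: L1-HIT | VC []
  [3] addr=0x6a blk=13 s=1: MISS | VC [29]
  [4] addr=0x6a blk=13 s=1: L1-HIT | VC [29]
  [5] addr=0x83 blk=16 s=0: MISS | VC [29, 28]
  [6] addr=0xa2 blk=20 s=0: MISS | VC [29, 28, 16]
  [7] addr=0xa1 blk=20 s=0: L1-HIT | VC [29, 28, 16]
  [8] addr=0x28 blk=5 s=1: MISS | VC [29, 28, 16, 13]
  [9] addr=0x4d blk=9 s=1: MISS | VC [28, 16, 13, 5]
  [10] addr=0x2c blk=5 s=1: VC-HIT | VC [28, 16, 13, 9]
  [11] addr=0x2b blk=5 s=1: L1-HIT | VC [28, 16, 13, 9]
  [12] addr=0x4a blk=9 s=1: VC-HIT | VC [28, 16, 13, 5]
  [13] addr=0x29 blk=5 s=1: VC-HIT | VC [28, 16, 13, 9]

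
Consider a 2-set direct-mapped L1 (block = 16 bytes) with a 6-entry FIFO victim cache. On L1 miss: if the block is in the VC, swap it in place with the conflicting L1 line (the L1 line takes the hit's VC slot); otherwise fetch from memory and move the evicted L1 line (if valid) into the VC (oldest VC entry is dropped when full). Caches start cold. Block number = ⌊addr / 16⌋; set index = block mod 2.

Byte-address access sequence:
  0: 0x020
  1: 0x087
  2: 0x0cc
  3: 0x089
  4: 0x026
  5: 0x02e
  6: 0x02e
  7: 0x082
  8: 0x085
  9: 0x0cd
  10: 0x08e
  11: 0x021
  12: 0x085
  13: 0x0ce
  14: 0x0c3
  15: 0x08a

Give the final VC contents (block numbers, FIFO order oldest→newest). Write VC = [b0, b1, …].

#0 0x20→b2/s0 MISS; vc=[]
#1 0x87→b8/s0 MISS; vc=[2]
#2 0xcc→b12/s0 MISS; vc=[2,8]
#3 0x89→b8/s0 VC-HIT; vc=[2,12]
#4 0x26→b2/s0 VC-HIT; vc=[8,12]
#5 0x2e→b2/s0 L1-HIT; vc=[8,12]
#6 0x2e→b2/s0 L1-HIT; vc=[8,12]
#7 0x82→b8/s0 VC-HIT; vc=[2,12]
#8 0x85→b8/s0 L1-HIT; vc=[2,12]
#9 0xcd→b12/s0 VC-HIT; vc=[2,8]
#10 0x8e→b8/s0 VC-HIT; vc=[2,12]
#11 0x21→b2/s0 VC-HIT; vc=[8,12]
#12 0x85→b8/s0 VC-HIT; vc=[2,12]
#13 0xce→b12/s0 VC-HIT; vc=[2,8]
#14 0xc3→b12/s0 L1-HIT; vc=[2,8]
#15 0x8a→b8/s0 VC-HIT; vc=[2,12]

VC = [2, 12]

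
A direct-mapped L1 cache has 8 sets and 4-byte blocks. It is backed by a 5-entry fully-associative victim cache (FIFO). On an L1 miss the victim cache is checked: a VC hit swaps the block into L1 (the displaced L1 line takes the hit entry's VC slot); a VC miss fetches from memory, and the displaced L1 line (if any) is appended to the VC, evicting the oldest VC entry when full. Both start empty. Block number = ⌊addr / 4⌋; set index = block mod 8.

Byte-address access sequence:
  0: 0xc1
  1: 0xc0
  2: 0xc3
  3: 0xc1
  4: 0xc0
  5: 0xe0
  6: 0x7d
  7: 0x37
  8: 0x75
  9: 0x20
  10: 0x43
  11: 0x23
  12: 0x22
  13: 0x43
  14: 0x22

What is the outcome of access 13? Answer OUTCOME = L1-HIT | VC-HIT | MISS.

  [0] addr=0xc1 blk=48 s=0: MISS | VC []
  [1] addr=0xc0 blk=48 s=0: L1-HIT | VC []
  [2] addr=0xc3 blk=48 s=0: L1-HIT | VC []
  [3] addr=0xc1 blk=48 s=0: L1-HIT | VC []
  [4] addr=0xc0 blk=48 s=0: L1-HIT | VC []
  [5] addr=0xe0 blk=56 s=0: MISS | VC [48]
  [6] addr=0x7d blk=31 s=7: MISS | VC [48]
  [7] addr=0x37 blk=13 s=5: MISS | VC [48]
  [8] addr=0x75 blk=29 s=5: MISS | VC [48, 13]
  [9] addr=0x20 blk=8 s=0: MISS | VC [48, 13, 56]
  [10] addr=0x43 blk=16 s=0: MISS | VC [48, 13, 56, 8]
  [11] addr=0x23 blk=8 s=0: VC-HIT | VC [48, 13, 56, 16]
  [12] addr=0x22 blk=8 s=0: L1-HIT | VC [48, 13, 56, 16]
  [13] addr=0x43 blk=16 s=0: VC-HIT | VC [48, 13, 56, 8]
  [14] addr=0x22 blk=8 s=0: VC-HIT | VC [48, 13, 56, 16]

OUTCOME = VC-HIT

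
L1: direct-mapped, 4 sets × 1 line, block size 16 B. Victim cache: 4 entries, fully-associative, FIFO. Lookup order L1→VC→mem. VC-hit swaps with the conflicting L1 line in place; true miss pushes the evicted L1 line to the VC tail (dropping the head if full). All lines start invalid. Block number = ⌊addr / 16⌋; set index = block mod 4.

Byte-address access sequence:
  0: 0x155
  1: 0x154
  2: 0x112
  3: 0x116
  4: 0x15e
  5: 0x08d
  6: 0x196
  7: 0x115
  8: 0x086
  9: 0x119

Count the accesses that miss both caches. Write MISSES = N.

MISSES = 4

#0 0x155→b21/s1 MISS; vc=[]
#1 0x154→b21/s1 L1-HIT; vc=[]
#2 0x112→b17/s1 MISS; vc=[21]
#3 0x116→b17/s1 L1-HIT; vc=[21]
#4 0x15e→b21/s1 VC-HIT; vc=[17]
#5 0x8d→b8/s0 MISS; vc=[17]
#6 0x196→b25/s1 MISS; vc=[17,21]
#7 0x115→b17/s1 VC-HIT; vc=[25,21]
#8 0x86→b8/s0 L1-HIT; vc=[25,21]
#9 0x119→b17/s1 L1-HIT; vc=[25,21]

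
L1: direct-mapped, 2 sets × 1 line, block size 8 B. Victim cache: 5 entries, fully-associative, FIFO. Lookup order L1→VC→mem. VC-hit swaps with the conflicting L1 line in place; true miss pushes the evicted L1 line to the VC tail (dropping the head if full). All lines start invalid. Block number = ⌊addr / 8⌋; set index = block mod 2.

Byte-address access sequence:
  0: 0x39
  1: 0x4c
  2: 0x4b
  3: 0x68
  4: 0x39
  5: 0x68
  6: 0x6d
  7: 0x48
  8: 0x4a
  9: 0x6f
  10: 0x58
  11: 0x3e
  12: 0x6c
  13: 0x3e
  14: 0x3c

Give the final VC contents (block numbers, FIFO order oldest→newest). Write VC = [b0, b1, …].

VC = [11, 9, 13]

0: 0x39 (blk 7, set 1) → MISS  vc=[]
1: 0x4c (blk 9, set 1) → MISS  vc=[7]
2: 0x4b (blk 9, set 1) → L1-HIT  vc=[7]
3: 0x68 (blk 13, set 1) → MISS  vc=[7, 9]
4: 0x39 (blk 7, set 1) → VC-HIT  vc=[13, 9]
5: 0x68 (blk 13, set 1) → VC-HIT  vc=[7, 9]
6: 0x6d (blk 13, set 1) → L1-HIT  vc=[7, 9]
7: 0x48 (blk 9, set 1) → VC-HIT  vc=[7, 13]
8: 0x4a (blk 9, set 1) → L1-HIT  vc=[7, 13]
9: 0x6f (blk 13, set 1) → VC-HIT  vc=[7, 9]
10: 0x58 (blk 11, set 1) → MISS  vc=[7, 9, 13]
11: 0x3e (blk 7, set 1) → VC-HIT  vc=[11, 9, 13]
12: 0x6c (blk 13, set 1) → VC-HIT  vc=[11, 9, 7]
13: 0x3e (blk 7, set 1) → VC-HIT  vc=[11, 9, 13]
14: 0x3c (blk 7, set 1) → L1-HIT  vc=[11, 9, 13]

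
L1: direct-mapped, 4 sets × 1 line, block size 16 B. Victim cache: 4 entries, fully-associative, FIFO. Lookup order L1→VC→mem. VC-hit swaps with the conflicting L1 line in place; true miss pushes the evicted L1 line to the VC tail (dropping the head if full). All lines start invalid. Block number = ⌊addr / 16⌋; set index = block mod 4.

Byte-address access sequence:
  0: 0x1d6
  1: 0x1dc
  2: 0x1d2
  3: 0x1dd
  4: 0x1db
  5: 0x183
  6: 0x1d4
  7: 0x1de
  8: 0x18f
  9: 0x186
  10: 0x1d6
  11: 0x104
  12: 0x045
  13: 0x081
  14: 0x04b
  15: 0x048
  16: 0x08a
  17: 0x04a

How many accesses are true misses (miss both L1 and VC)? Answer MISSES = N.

#0 0x1d6→b29/s1 MISS; vc=[]
#1 0x1dc→b29/s1 L1-HIT; vc=[]
#2 0x1d2→b29/s1 L1-HIT; vc=[]
#3 0x1dd→b29/s1 L1-HIT; vc=[]
#4 0x1db→b29/s1 L1-HIT; vc=[]
#5 0x183→b24/s0 MISS; vc=[]
#6 0x1d4→b29/s1 L1-HIT; vc=[]
#7 0x1de→b29/s1 L1-HIT; vc=[]
#8 0x18f→b24/s0 L1-HIT; vc=[]
#9 0x186→b24/s0 L1-HIT; vc=[]
#10 0x1d6→b29/s1 L1-HIT; vc=[]
#11 0x104→b16/s0 MISS; vc=[24]
#12 0x45→b4/s0 MISS; vc=[24,16]
#13 0x81→b8/s0 MISS; vc=[24,16,4]
#14 0x4b→b4/s0 VC-HIT; vc=[24,16,8]
#15 0x48→b4/s0 L1-HIT; vc=[24,16,8]
#16 0x8a→b8/s0 VC-HIT; vc=[24,16,4]
#17 0x4a→b4/s0 VC-HIT; vc=[24,16,8]

MISSES = 5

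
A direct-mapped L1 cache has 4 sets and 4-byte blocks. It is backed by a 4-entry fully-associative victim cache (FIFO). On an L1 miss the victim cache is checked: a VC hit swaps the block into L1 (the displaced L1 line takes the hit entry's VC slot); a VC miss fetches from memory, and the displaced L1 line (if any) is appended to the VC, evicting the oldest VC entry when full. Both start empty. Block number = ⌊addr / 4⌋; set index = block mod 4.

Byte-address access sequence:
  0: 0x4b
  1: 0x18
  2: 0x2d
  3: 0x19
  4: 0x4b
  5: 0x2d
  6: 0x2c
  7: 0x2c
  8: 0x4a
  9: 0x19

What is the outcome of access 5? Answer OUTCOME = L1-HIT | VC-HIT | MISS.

OUTCOME = L1-HIT

  [0] addr=0x4b blk=18 s=2: MISS | VC []
  [1] addr=0x18 blk=6 s=2: MISS | VC [18]
  [2] addr=0x2d blk=11 s=3: MISS | VC [18]
  [3] addr=0x19 blk=6 s=2: L1-HIT | VC [18]
  [4] addr=0x4b blk=18 s=2: VC-HIT | VC [6]
  [5] addr=0x2d blk=11 s=3: L1-HIT | VC [6]
  [6] addr=0x2c blk=11 s=3: L1-HIT | VC [6]
  [7] addr=0x2c blk=11 s=3: L1-HIT | VC [6]
  [8] addr=0x4a blk=18 s=2: L1-HIT | VC [6]
  [9] addr=0x19 blk=6 s=2: VC-HIT | VC [18]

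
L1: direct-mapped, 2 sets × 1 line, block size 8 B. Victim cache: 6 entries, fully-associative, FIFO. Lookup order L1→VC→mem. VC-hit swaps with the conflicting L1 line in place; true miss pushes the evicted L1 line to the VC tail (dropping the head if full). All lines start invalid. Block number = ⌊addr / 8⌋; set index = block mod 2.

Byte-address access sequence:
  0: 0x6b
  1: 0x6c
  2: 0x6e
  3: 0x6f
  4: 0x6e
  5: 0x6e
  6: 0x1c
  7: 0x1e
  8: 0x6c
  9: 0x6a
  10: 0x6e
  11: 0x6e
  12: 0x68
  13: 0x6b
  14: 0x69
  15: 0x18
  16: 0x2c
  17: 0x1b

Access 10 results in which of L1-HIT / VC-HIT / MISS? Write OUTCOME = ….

OUTCOME = L1-HIT

#0 0x6b→b13/s1 MISS; vc=[]
#1 0x6c→b13/s1 L1-HIT; vc=[]
#2 0x6e→b13/s1 L1-HIT; vc=[]
#3 0x6f→b13/s1 L1-HIT; vc=[]
#4 0x6e→b13/s1 L1-HIT; vc=[]
#5 0x6e→b13/s1 L1-HIT; vc=[]
#6 0x1c→b3/s1 MISS; vc=[13]
#7 0x1e→b3/s1 L1-HIT; vc=[13]
#8 0x6c→b13/s1 VC-HIT; vc=[3]
#9 0x6a→b13/s1 L1-HIT; vc=[3]
#10 0x6e→b13/s1 L1-HIT; vc=[3]
#11 0x6e→b13/s1 L1-HIT; vc=[3]
#12 0x68→b13/s1 L1-HIT; vc=[3]
#13 0x6b→b13/s1 L1-HIT; vc=[3]
#14 0x69→b13/s1 L1-HIT; vc=[3]
#15 0x18→b3/s1 VC-HIT; vc=[13]
#16 0x2c→b5/s1 MISS; vc=[13,3]
#17 0x1b→b3/s1 VC-HIT; vc=[13,5]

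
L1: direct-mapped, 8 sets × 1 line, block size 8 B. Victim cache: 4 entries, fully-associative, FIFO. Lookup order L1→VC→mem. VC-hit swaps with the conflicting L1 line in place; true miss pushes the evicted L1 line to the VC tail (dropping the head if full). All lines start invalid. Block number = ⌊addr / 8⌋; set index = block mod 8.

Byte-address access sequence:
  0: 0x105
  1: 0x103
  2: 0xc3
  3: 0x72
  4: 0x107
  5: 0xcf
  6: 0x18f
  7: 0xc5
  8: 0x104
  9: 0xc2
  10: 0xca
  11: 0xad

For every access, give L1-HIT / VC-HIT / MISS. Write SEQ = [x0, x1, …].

SEQ = [MISS, L1-HIT, MISS, MISS, VC-HIT, MISS, MISS, VC-HIT, VC-HIT, VC-HIT, VC-HIT, MISS]

#0 0x105→b32/s0 MISS; vc=[]
#1 0x103→b32/s0 L1-HIT; vc=[]
#2 0xc3→b24/s0 MISS; vc=[32]
#3 0x72→b14/s6 MISS; vc=[32]
#4 0x107→b32/s0 VC-HIT; vc=[24]
#5 0xcf→b25/s1 MISS; vc=[24]
#6 0x18f→b49/s1 MISS; vc=[24,25]
#7 0xc5→b24/s0 VC-HIT; vc=[32,25]
#8 0x104→b32/s0 VC-HIT; vc=[24,25]
#9 0xc2→b24/s0 VC-HIT; vc=[32,25]
#10 0xca→b25/s1 VC-HIT; vc=[32,49]
#11 0xad→b21/s5 MISS; vc=[32,49]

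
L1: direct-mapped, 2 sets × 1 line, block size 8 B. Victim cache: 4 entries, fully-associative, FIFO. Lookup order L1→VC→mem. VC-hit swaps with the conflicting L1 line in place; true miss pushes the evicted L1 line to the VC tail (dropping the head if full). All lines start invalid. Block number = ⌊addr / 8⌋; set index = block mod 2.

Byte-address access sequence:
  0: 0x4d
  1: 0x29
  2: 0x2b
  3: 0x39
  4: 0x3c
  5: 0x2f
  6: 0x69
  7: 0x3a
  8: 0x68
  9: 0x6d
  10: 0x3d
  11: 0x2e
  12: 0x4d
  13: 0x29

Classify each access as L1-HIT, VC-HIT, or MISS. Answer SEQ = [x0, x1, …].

SEQ = [MISS, MISS, L1-HIT, MISS, L1-HIT, VC-HIT, MISS, VC-HIT, VC-HIT, L1-HIT, VC-HIT, VC-HIT, VC-HIT, VC-HIT]

  [0] addr=0x4d blk=9 s=1: MISS | VC []
  [1] addr=0x29 blk=5 s=1: MISS | VC [9]
  [2] addr=0x2b blk=5 s=1: L1-HIT | VC [9]
  [3] addr=0x39 blk=7 s=1: MISS | VC [9, 5]
  [4] addr=0x3c blk=7 s=1: L1-HIT | VC [9, 5]
  [5] addr=0x2f blk=5 s=1: VC-HIT | VC [9, 7]
  [6] addr=0x69 blk=13 s=1: MISS | VC [9, 7, 5]
  [7] addr=0x3a blk=7 s=1: VC-HIT | VC [9, 13, 5]
  [8] addr=0x68 blk=13 s=1: VC-HIT | VC [9, 7, 5]
  [9] addr=0x6d blk=13 s=1: L1-HIT | VC [9, 7, 5]
  [10] addr=0x3d blk=7 s=1: VC-HIT | VC [9, 13, 5]
  [11] addr=0x2e blk=5 s=1: VC-HIT | VC [9, 13, 7]
  [12] addr=0x4d blk=9 s=1: VC-HIT | VC [5, 13, 7]
  [13] addr=0x29 blk=5 s=1: VC-HIT | VC [9, 13, 7]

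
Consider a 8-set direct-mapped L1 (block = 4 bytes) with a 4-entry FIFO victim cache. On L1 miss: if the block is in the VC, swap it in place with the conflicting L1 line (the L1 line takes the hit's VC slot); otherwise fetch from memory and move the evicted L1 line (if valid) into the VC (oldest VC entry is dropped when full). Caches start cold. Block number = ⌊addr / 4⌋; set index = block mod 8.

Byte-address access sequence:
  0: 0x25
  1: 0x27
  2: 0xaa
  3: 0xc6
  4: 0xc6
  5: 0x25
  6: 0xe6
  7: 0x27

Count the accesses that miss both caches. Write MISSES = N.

MISSES = 4

  [0] addr=0x25 blk=9 s=1: MISS | VC []
  [1] addr=0x27 blk=9 s=1: L1-HIT | VC []
  [2] addr=0xaa blk=42 s=2: MISS | VC []
  [3] addr=0xc6 blk=49 s=1: MISS | VC [9]
  [4] addr=0xc6 blk=49 s=1: L1-HIT | VC [9]
  [5] addr=0x25 blk=9 s=1: VC-HIT | VC [49]
  [6] addr=0xe6 blk=57 s=1: MISS | VC [49, 9]
  [7] addr=0x27 blk=9 s=1: VC-HIT | VC [49, 57]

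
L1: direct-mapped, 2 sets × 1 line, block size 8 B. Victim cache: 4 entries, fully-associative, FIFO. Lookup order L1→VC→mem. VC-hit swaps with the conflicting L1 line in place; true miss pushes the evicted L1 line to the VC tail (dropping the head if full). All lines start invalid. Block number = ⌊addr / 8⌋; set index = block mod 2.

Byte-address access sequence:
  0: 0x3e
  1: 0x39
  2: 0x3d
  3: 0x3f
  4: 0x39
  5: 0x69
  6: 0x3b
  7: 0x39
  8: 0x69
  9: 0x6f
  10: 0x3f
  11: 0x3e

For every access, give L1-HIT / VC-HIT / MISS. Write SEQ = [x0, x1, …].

  [0] addr=0x3e blk=7 s=1: MISS | VC []
  [1] addr=0x39 blk=7 s=1: L1-HIT | VC []
  [2] addr=0x3d blk=7 s=1: L1-HIT | VC []
  [3] addr=0x3f blk=7 s=1: L1-HIT | VC []
  [4] addr=0x39 blk=7 s=1: L1-HIT | VC []
  [5] addr=0x69 blk=13 s=1: MISS | VC [7]
  [6] addr=0x3b blk=7 s=1: VC-HIT | VC [13]
  [7] addr=0x39 blk=7 s=1: L1-HIT | VC [13]
  [8] addr=0x69 blk=13 s=1: VC-HIT | VC [7]
  [9] addr=0x6f blk=13 s=1: L1-HIT | VC [7]
  [10] addr=0x3f blk=7 s=1: VC-HIT | VC [13]
  [11] addr=0x3e blk=7 s=1: L1-HIT | VC [13]

SEQ = [MISS, L1-HIT, L1-HIT, L1-HIT, L1-HIT, MISS, VC-HIT, L1-HIT, VC-HIT, L1-HIT, VC-HIT, L1-HIT]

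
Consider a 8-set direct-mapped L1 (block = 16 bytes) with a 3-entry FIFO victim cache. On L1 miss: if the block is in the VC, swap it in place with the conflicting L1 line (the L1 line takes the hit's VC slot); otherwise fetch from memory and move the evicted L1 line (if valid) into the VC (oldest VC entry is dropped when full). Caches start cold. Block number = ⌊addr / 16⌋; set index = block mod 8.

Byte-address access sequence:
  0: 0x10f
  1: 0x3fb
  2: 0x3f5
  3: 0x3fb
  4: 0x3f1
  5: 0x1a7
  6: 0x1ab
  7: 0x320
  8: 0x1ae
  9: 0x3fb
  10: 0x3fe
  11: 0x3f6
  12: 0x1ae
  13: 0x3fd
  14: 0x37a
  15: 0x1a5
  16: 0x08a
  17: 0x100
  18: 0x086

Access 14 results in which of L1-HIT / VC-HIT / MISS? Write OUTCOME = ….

  [0] addr=0x10f blk=16 s=0: MISS | VC []
  [1] addr=0x3fb blk=63 s=7: MISS | VC []
  [2] addr=0x3f5 blk=63 s=7: L1-HIT | VC []
  [3] addr=0x3fb blk=63 s=7: L1-HIT | VC []
  [4] addr=0x3f1 blk=63 s=7: L1-HIT | VC []
  [5] addr=0x1a7 blk=26 s=2: MISS | VC []
  [6] addr=0x1ab blk=26 s=2: L1-HIT | VC []
  [7] addr=0x320 blk=50 s=2: MISS | VC [26]
  [8] addr=0x1ae blk=26 s=2: VC-HIT | VC [50]
  [9] addr=0x3fb blk=63 s=7: L1-HIT | VC [50]
  [10] addr=0x3fe blk=63 s=7: L1-HIT | VC [50]
  [11] addr=0x3f6 blk=63 s=7: L1-HIT | VC [50]
  [12] addr=0x1ae blk=26 s=2: L1-HIT | VC [50]
  [13] addr=0x3fd blk=63 s=7: L1-HIT | VC [50]
  [14] addr=0x37a blk=55 s=7: MISS | VC [50, 63]
  [15] addr=0x1a5 blk=26 s=2: L1-HIT | VC [50, 63]
  [16] addr=0x8a blk=8 s=0: MISS | VC [50, 63, 16]
  [17] addr=0x100 blk=16 s=0: VC-HIT | VC [50, 63, 8]
  [18] addr=0x86 blk=8 s=0: VC-HIT | VC [50, 63, 16]

OUTCOME = MISS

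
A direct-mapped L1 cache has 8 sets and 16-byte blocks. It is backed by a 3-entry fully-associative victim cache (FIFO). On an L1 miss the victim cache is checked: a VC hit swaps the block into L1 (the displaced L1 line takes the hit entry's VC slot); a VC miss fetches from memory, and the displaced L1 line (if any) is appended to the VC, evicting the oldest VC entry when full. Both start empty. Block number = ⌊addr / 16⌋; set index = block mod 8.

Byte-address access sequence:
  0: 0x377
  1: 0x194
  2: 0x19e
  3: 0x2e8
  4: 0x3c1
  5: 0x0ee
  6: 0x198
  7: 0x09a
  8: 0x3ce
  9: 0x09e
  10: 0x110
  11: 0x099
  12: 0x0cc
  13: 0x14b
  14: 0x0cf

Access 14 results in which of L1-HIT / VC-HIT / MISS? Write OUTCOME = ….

OUTCOME = VC-HIT

#0 0x377→b55/s7 MISS; vc=[]
#1 0x194→b25/s1 MISS; vc=[]
#2 0x19e→b25/s1 L1-HIT; vc=[]
#3 0x2e8→b46/s6 MISS; vc=[]
#4 0x3c1→b60/s4 MISS; vc=[]
#5 0xee→b14/s6 MISS; vc=[46]
#6 0x198→b25/s1 L1-HIT; vc=[46]
#7 0x9a→b9/s1 MISS; vc=[46,25]
#8 0x3ce→b60/s4 L1-HIT; vc=[46,25]
#9 0x9e→b9/s1 L1-HIT; vc=[46,25]
#10 0x110→b17/s1 MISS; vc=[46,25,9]
#11 0x99→b9/s1 VC-HIT; vc=[46,25,17]
#12 0xcc→b12/s4 MISS; vc=[25,17,60]
#13 0x14b→b20/s4 MISS; vc=[17,60,12]
#14 0xcf→b12/s4 VC-HIT; vc=[17,60,20]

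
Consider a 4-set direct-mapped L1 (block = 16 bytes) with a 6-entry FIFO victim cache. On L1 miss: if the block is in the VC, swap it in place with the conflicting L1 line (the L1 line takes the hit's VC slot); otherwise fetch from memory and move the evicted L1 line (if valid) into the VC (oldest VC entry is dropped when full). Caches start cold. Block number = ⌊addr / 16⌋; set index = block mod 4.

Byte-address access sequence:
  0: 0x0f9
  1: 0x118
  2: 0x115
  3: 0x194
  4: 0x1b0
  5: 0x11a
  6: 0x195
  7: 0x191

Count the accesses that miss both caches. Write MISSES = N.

#0 0xf9→b15/s3 MISS; vc=[]
#1 0x118→b17/s1 MISS; vc=[]
#2 0x115→b17/s1 L1-HIT; vc=[]
#3 0x194→b25/s1 MISS; vc=[17]
#4 0x1b0→b27/s3 MISS; vc=[17,15]
#5 0x11a→b17/s1 VC-HIT; vc=[25,15]
#6 0x195→b25/s1 VC-HIT; vc=[17,15]
#7 0x191→b25/s1 L1-HIT; vc=[17,15]

MISSES = 4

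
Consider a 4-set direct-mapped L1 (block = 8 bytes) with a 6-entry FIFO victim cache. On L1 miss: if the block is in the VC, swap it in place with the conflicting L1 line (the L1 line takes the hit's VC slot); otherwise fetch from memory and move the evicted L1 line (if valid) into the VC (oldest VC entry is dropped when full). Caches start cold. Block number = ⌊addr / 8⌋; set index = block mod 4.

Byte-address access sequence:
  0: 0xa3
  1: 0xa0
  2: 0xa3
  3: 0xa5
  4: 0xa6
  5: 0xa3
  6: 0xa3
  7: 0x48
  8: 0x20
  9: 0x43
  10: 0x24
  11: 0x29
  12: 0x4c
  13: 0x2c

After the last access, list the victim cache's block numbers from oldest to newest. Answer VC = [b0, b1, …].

#0 0xa3→b20/s0 MISS; vc=[]
#1 0xa0→b20/s0 L1-HIT; vc=[]
#2 0xa3→b20/s0 L1-HIT; vc=[]
#3 0xa5→b20/s0 L1-HIT; vc=[]
#4 0xa6→b20/s0 L1-HIT; vc=[]
#5 0xa3→b20/s0 L1-HIT; vc=[]
#6 0xa3→b20/s0 L1-HIT; vc=[]
#7 0x48→b9/s1 MISS; vc=[]
#8 0x20→b4/s0 MISS; vc=[20]
#9 0x43→b8/s0 MISS; vc=[20,4]
#10 0x24→b4/s0 VC-HIT; vc=[20,8]
#11 0x29→b5/s1 MISS; vc=[20,8,9]
#12 0x4c→b9/s1 VC-HIT; vc=[20,8,5]
#13 0x2c→b5/s1 VC-HIT; vc=[20,8,9]

VC = [20, 8, 9]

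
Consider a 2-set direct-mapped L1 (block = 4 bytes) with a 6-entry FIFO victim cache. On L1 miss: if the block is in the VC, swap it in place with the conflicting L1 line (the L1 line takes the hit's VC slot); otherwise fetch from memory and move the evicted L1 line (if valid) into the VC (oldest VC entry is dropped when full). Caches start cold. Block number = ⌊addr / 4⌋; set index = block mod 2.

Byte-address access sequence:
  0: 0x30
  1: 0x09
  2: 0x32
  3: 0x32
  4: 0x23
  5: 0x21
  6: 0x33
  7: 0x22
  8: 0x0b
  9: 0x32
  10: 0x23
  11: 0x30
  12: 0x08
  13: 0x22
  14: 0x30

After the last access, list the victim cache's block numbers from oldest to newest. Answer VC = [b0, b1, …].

#0 0x30→b12/s0 MISS; vc=[]
#1 0x9→b2/s0 MISS; vc=[12]
#2 0x32→b12/s0 VC-HIT; vc=[2]
#3 0x32→b12/s0 L1-HIT; vc=[2]
#4 0x23→b8/s0 MISS; vc=[2,12]
#5 0x21→b8/s0 L1-HIT; vc=[2,12]
#6 0x33→b12/s0 VC-HIT; vc=[2,8]
#7 0x22→b8/s0 VC-HIT; vc=[2,12]
#8 0xb→b2/s0 VC-HIT; vc=[8,12]
#9 0x32→b12/s0 VC-HIT; vc=[8,2]
#10 0x23→b8/s0 VC-HIT; vc=[12,2]
#11 0x30→b12/s0 VC-HIT; vc=[8,2]
#12 0x8→b2/s0 VC-HIT; vc=[8,12]
#13 0x22→b8/s0 VC-HIT; vc=[2,12]
#14 0x30→b12/s0 VC-HIT; vc=[2,8]

VC = [2, 8]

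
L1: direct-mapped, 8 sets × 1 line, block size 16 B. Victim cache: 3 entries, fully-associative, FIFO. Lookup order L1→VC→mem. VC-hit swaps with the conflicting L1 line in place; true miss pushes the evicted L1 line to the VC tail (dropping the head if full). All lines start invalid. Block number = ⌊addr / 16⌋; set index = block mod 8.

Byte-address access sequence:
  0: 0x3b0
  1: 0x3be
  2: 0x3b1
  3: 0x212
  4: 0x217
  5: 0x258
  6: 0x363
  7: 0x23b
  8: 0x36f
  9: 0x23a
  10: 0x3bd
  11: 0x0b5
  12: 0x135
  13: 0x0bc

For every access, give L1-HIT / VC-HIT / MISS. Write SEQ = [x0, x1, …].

#0 0x3b0→b59/s3 MISS; vc=[]
#1 0x3be→b59/s3 L1-HIT; vc=[]
#2 0x3b1→b59/s3 L1-HIT; vc=[]
#3 0x212→b33/s1 MISS; vc=[]
#4 0x217→b33/s1 L1-HIT; vc=[]
#5 0x258→b37/s5 MISS; vc=[]
#6 0x363→b54/s6 MISS; vc=[]
#7 0x23b→b35/s3 MISS; vc=[59]
#8 0x36f→b54/s6 L1-HIT; vc=[59]
#9 0x23a→b35/s3 L1-HIT; vc=[59]
#10 0x3bd→b59/s3 VC-HIT; vc=[35]
#11 0xb5→b11/s3 MISS; vc=[35,59]
#12 0x135→b19/s3 MISS; vc=[35,59,11]
#13 0xbc→b11/s3 VC-HIT; vc=[35,59,19]

SEQ = [MISS, L1-HIT, L1-HIT, MISS, L1-HIT, MISS, MISS, MISS, L1-HIT, L1-HIT, VC-HIT, MISS, MISS, VC-HIT]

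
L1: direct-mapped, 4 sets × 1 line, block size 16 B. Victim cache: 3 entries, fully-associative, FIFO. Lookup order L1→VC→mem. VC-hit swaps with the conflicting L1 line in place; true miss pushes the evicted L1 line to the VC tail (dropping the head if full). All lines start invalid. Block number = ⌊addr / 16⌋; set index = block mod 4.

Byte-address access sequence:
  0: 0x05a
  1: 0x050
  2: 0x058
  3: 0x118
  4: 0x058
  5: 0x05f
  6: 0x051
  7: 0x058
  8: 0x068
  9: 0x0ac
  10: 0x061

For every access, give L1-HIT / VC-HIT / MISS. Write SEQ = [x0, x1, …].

SEQ = [MISS, L1-HIT, L1-HIT, MISS, VC-HIT, L1-HIT, L1-HIT, L1-HIT, MISS, MISS, VC-HIT]

#0 0x5a→b5/s1 MISS; vc=[]
#1 0x50→b5/s1 L1-HIT; vc=[]
#2 0x58→b5/s1 L1-HIT; vc=[]
#3 0x118→b17/s1 MISS; vc=[5]
#4 0x58→b5/s1 VC-HIT; vc=[17]
#5 0x5f→b5/s1 L1-HIT; vc=[17]
#6 0x51→b5/s1 L1-HIT; vc=[17]
#7 0x58→b5/s1 L1-HIT; vc=[17]
#8 0x68→b6/s2 MISS; vc=[17]
#9 0xac→b10/s2 MISS; vc=[17,6]
#10 0x61→b6/s2 VC-HIT; vc=[17,10]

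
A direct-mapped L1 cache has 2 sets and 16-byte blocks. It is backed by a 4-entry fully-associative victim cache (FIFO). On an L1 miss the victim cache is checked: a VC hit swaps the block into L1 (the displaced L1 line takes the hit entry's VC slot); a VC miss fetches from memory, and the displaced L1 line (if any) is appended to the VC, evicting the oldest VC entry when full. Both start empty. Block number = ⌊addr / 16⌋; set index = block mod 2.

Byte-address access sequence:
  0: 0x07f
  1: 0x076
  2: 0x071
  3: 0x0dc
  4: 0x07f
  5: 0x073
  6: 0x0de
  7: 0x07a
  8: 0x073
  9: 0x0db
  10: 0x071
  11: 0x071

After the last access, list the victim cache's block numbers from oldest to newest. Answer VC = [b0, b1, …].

VC = [13]

0: 0x7f (blk 7, set 1) → MISS  vc=[]
1: 0x76 (blk 7, set 1) → L1-HIT  vc=[]
2: 0x71 (blk 7, set 1) → L1-HIT  vc=[]
3: 0xdc (blk 13, set 1) → MISS  vc=[7]
4: 0x7f (blk 7, set 1) → VC-HIT  vc=[13]
5: 0x73 (blk 7, set 1) → L1-HIT  vc=[13]
6: 0xde (blk 13, set 1) → VC-HIT  vc=[7]
7: 0x7a (blk 7, set 1) → VC-HIT  vc=[13]
8: 0x73 (blk 7, set 1) → L1-HIT  vc=[13]
9: 0xdb (blk 13, set 1) → VC-HIT  vc=[7]
10: 0x71 (blk 7, set 1) → VC-HIT  vc=[13]
11: 0x71 (blk 7, set 1) → L1-HIT  vc=[13]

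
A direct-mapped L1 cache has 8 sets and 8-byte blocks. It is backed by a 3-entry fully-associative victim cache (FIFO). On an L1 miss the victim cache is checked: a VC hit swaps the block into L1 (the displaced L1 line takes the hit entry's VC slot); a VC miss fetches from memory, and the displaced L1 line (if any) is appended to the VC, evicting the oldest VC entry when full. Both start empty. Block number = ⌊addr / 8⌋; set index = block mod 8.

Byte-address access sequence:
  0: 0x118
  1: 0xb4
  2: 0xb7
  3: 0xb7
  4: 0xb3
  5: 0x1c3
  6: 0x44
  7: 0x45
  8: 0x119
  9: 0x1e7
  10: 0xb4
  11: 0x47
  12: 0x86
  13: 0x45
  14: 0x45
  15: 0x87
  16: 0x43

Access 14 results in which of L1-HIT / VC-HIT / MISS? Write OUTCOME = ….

OUTCOME = L1-HIT

#0 0x118→b35/s3 MISS; vc=[]
#1 0xb4→b22/s6 MISS; vc=[]
#2 0xb7→b22/s6 L1-HIT; vc=[]
#3 0xb7→b22/s6 L1-HIT; vc=[]
#4 0xb3→b22/s6 L1-HIT; vc=[]
#5 0x1c3→b56/s0 MISS; vc=[]
#6 0x44→b8/s0 MISS; vc=[56]
#7 0x45→b8/s0 L1-HIT; vc=[56]
#8 0x119→b35/s3 L1-HIT; vc=[56]
#9 0x1e7→b60/s4 MISS; vc=[56]
#10 0xb4→b22/s6 L1-HIT; vc=[56]
#11 0x47→b8/s0 L1-HIT; vc=[56]
#12 0x86→b16/s0 MISS; vc=[56,8]
#13 0x45→b8/s0 VC-HIT; vc=[56,16]
#14 0x45→b8/s0 L1-HIT; vc=[56,16]
#15 0x87→b16/s0 VC-HIT; vc=[56,8]
#16 0x43→b8/s0 VC-HIT; vc=[56,16]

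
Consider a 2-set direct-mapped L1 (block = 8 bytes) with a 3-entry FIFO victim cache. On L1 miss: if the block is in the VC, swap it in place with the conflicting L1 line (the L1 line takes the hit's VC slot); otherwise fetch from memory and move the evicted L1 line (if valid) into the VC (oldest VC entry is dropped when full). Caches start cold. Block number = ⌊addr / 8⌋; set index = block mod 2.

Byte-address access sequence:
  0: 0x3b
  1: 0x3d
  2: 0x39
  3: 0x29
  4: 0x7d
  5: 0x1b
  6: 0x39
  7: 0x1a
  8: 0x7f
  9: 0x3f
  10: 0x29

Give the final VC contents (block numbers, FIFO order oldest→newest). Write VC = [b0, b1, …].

VC = [15, 7, 3]

#0 0x3b→b7/s1 MISS; vc=[]
#1 0x3d→b7/s1 L1-HIT; vc=[]
#2 0x39→b7/s1 L1-HIT; vc=[]
#3 0x29→b5/s1 MISS; vc=[7]
#4 0x7d→b15/s1 MISS; vc=[7,5]
#5 0x1b→b3/s1 MISS; vc=[7,5,15]
#6 0x39→b7/s1 VC-HIT; vc=[3,5,15]
#7 0x1a→b3/s1 VC-HIT; vc=[7,5,15]
#8 0x7f→b15/s1 VC-HIT; vc=[7,5,3]
#9 0x3f→b7/s1 VC-HIT; vc=[15,5,3]
#10 0x29→b5/s1 VC-HIT; vc=[15,7,3]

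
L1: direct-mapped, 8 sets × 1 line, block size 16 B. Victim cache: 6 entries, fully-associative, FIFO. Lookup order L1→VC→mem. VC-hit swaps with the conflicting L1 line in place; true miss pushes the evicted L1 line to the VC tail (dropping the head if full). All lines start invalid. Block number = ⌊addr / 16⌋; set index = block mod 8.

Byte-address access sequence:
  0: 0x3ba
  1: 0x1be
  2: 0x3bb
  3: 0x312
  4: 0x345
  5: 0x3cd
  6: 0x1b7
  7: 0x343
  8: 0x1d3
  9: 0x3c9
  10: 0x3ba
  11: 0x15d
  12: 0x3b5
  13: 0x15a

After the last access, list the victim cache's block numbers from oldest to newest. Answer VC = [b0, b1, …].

#0 0x3ba→b59/s3 MISS; vc=[]
#1 0x1be→b27/s3 MISS; vc=[59]
#2 0x3bb→b59/s3 VC-HIT; vc=[27]
#3 0x312→b49/s1 MISS; vc=[27]
#4 0x345→b52/s4 MISS; vc=[27]
#5 0x3cd→b60/s4 MISS; vc=[27,52]
#6 0x1b7→b27/s3 VC-HIT; vc=[59,52]
#7 0x343→b52/s4 VC-HIT; vc=[59,60]
#8 0x1d3→b29/s5 MISS; vc=[59,60]
#9 0x3c9→b60/s4 VC-HIT; vc=[59,52]
#10 0x3ba→b59/s3 VC-HIT; vc=[27,52]
#11 0x15d→b21/s5 MISS; vc=[27,52,29]
#12 0x3b5→b59/s3 L1-HIT; vc=[27,52,29]
#13 0x15a→b21/s5 L1-HIT; vc=[27,52,29]

VC = [27, 52, 29]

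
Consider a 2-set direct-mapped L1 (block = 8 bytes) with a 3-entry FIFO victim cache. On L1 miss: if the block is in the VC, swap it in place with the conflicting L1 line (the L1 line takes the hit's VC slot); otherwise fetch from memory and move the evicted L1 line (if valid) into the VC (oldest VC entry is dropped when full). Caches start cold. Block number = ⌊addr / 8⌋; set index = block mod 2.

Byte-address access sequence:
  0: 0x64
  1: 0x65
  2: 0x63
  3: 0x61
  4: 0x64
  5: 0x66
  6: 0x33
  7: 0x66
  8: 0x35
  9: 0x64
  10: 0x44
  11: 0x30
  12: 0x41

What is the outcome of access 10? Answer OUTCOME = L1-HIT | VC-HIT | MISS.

0: 0x64 (blk 12, set 0) → MISS  vc=[]
1: 0x65 (blk 12, set 0) → L1-HIT  vc=[]
2: 0x63 (blk 12, set 0) → L1-HIT  vc=[]
3: 0x61 (blk 12, set 0) → L1-HIT  vc=[]
4: 0x64 (blk 12, set 0) → L1-HIT  vc=[]
5: 0x66 (blk 12, set 0) → L1-HIT  vc=[]
6: 0x33 (blk 6, set 0) → MISS  vc=[12]
7: 0x66 (blk 12, set 0) → VC-HIT  vc=[6]
8: 0x35 (blk 6, set 0) → VC-HIT  vc=[12]
9: 0x64 (blk 12, set 0) → VC-HIT  vc=[6]
10: 0x44 (blk 8, set 0) → MISS  vc=[6, 12]
11: 0x30 (blk 6, set 0) → VC-HIT  vc=[8, 12]
12: 0x41 (blk 8, set 0) → VC-HIT  vc=[6, 12]

OUTCOME = MISS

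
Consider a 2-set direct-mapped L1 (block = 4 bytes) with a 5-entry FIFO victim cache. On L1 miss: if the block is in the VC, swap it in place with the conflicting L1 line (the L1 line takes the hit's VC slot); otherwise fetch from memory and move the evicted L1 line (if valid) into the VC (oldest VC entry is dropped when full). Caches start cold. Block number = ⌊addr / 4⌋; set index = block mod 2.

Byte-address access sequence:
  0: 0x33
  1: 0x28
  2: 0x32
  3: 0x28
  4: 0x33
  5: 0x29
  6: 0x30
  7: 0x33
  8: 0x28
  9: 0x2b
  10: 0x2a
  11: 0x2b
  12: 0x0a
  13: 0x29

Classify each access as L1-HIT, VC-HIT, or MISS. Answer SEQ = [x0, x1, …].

SEQ = [MISS, MISS, VC-HIT, VC-HIT, VC-HIT, VC-HIT, VC-HIT, L1-HIT, VC-HIT, L1-HIT, L1-HIT, L1-HIT, MISS, VC-HIT]

#0 0x33→b12/s0 MISS; vc=[]
#1 0x28→b10/s0 MISS; vc=[12]
#2 0x32→b12/s0 VC-HIT; vc=[10]
#3 0x28→b10/s0 VC-HIT; vc=[12]
#4 0x33→b12/s0 VC-HIT; vc=[10]
#5 0x29→b10/s0 VC-HIT; vc=[12]
#6 0x30→b12/s0 VC-HIT; vc=[10]
#7 0x33→b12/s0 L1-HIT; vc=[10]
#8 0x28→b10/s0 VC-HIT; vc=[12]
#9 0x2b→b10/s0 L1-HIT; vc=[12]
#10 0x2a→b10/s0 L1-HIT; vc=[12]
#11 0x2b→b10/s0 L1-HIT; vc=[12]
#12 0xa→b2/s0 MISS; vc=[12,10]
#13 0x29→b10/s0 VC-HIT; vc=[12,2]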